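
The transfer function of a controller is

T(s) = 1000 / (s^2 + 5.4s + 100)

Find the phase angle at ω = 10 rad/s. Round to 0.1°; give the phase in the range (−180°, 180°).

-90.0°

At s = jω = j10:
quadratic: (j10)² + 5.4·j10 + 100 = 0 + j54 → |·| ≈ 54, ∠ ≈ 90.00°
∠T = 0.00° − 90.00° = -90.00°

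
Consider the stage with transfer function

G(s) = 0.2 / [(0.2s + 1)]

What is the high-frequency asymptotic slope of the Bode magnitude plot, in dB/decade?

Each pole contributes −20 dB/decade at high frequency; each zero contributes +20 dB/decade.
Net: 0 zero(s) − 1 pole(s) → -20 dB/decade.

-20 dB/decade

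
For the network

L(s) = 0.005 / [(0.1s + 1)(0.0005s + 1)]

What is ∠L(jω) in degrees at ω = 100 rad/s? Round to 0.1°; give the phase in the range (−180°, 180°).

At ω = 100 rad/s:
pole (1 + j100·0.1) = 1 + j10 → |·| ≈ 10.05, ∠ ≈ 84.29°
pole (1 + j100·0.0005) = 1 + j0.05 → |·| ≈ 1.0012, ∠ ≈ 2.86°
∠L = (0°) − (84.29° + 2.86°) = -87.15°

-87.2°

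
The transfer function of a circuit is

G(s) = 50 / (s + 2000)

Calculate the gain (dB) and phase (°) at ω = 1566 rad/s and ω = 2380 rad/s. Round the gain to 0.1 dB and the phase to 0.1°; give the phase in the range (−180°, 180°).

At s = jω = j1566:
pole (s+2000): 2000 + j1566 → |·| = √(2000²+1566²) = √6452356 ≈ 2540.1, ∠ = arctan(1566/2000) ≈ 38.06°
|G| = 50 / 2540.1 ≈ 0.019684
Gain = 20 log₁₀(0.019684) ≈ -34.12 dB
∠G = 0.00° − 38.06° = -38.06°

At s = jω = j2380:
pole (s+2000): 2000 + j2380 → |·| = √(2000²+2380²) = √9664400 ≈ 3108.8, ∠ = arctan(2380/2000) ≈ 49.96°
|G| = 50 / 3108.8 ≈ 0.016083
Gain = 20 log₁₀(0.016083) ≈ -35.87 dB
∠G = 0.00° − 49.96° = -49.96°

ω = 1566: -34.1 dB, -38.1°; ω = 2380: -35.9 dB, -50.0°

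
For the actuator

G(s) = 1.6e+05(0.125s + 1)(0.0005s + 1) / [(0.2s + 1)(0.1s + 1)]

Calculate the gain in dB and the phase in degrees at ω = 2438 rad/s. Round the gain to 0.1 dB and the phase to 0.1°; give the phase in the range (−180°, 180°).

56.2 dB, -39.2°

At ω = 2438 rad/s:
zero (1 + j2438·0.125) = 1 + j304.75 → |·| ≈ 304.75, ∠ ≈ 89.81°
zero (1 + j2438·0.0005) = 1 + j1.219 → |·| ≈ 1.5767, ∠ ≈ 50.64°
pole (1 + j2438·0.2) = 1 + j487.6 → |·| ≈ 487.6, ∠ ≈ 89.88°
pole (1 + j2438·0.1) = 1 + j243.8 → |·| ≈ 243.8, ∠ ≈ 89.76°
|G| = 1.6e+05 · 304.75 · 1.5767 / (487.6 · 243.8) ≈ 646.72
Gain = 20 log₁₀(646.72) ≈ 56.21 dB
∠G = (89.81° + 50.64°) − (89.88° + 89.76°) = -39.19°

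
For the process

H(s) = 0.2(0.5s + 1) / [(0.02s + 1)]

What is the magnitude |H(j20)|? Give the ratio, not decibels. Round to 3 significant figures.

At ω = 20 rad/s:
zero (1 + j20·0.5) = 1 + j10 → |·| ≈ 10.05, ∠ ≈ 84.29°
pole (1 + j20·0.02) = 1 + j0.4 → |·| ≈ 1.077, ∠ ≈ 21.80°
|H| = 0.2 · 10.05 / (1.077) ≈ 1.8663

1.87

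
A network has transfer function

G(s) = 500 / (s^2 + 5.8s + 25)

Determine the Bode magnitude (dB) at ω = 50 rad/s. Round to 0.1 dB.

-14.0 dB

At s = jω = j50:
quadratic: (j50)² + 5.8·j50 + 25 = -2475 + j290 → |·| ≈ 2491.9, ∠ ≈ 173.32°
|G| = 500 / 2491.9 ≈ 0.20065
Gain = 20 log₁₀(0.20065) ≈ -13.95 dB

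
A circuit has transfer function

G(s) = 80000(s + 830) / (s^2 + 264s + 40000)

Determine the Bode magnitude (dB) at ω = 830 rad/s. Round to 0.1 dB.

42.7 dB

At s = jω = j830:
zero (s+830): 830 + j830 → |·| = √(830²+830²) = √1377800 ≈ 1173.8, ∠ = arctan(830/830) ≈ 45.00°
quadratic: (j830)² + 264·j830 + 40000 = -648900 + j219120 → |·| ≈ 6.849e+05, ∠ ≈ 161.34°
|G| = 80000 · 1173.8 / 6.849e+05 ≈ 137.11
Gain = 20 log₁₀(137.11) ≈ 42.74 dB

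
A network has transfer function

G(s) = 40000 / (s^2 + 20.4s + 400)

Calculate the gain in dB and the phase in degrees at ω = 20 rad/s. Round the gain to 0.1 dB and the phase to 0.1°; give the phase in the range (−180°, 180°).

At s = jω = j20:
quadratic: (j20)² + 20.4·j20 + 400 = 0 + j408 → |·| ≈ 408, ∠ ≈ 90.00°
|G| = 40000 / 408 ≈ 98.039
Gain = 20 log₁₀(98.039) ≈ 39.83 dB
∠G = 0.00° − 90.00° = -90.00°

39.8 dB, -90.0°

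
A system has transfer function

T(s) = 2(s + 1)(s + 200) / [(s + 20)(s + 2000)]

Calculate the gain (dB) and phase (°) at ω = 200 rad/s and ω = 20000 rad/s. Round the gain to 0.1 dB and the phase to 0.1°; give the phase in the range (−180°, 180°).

At s = jω = j200:
zero (s+1): 1 + j200 → |·| = √(1²+200²) = √40001 ≈ 200, ∠ = arctan(200/1) ≈ 89.71°
zero (s+200): 200 + j200 → |·| = √(200²+200²) = √80000 ≈ 282.84, ∠ = arctan(200/200) ≈ 45.00°
pole (s+20): 20 + j200 → |·| = √(20²+200²) = √40400 ≈ 201, ∠ = arctan(200/20) ≈ 84.29°
pole (s+2000): 2000 + j200 → |·| = √(2000²+200²) = √4040000 ≈ 2010, ∠ = arctan(200/2000) ≈ 5.71°
|T| = 2 · 56568 / 4.0401e+05 ≈ 0.28003
Gain = 20 log₁₀(0.28003) ≈ -11.06 dB
∠T = 134.71° − 90.00° = 44.71°

At s = jω = j20000:
zero (s+1): 1 + j20000 → |·| = √(1²+20000²) = √400000001 ≈ 20000, ∠ = arctan(20000/1) ≈ 90.00°
zero (s+200): 200 + j20000 → |·| = √(200²+20000²) = √400040000 ≈ 20001, ∠ = arctan(20000/200) ≈ 89.43°
pole (s+20): 20 + j20000 → |·| = √(20²+20000²) = √400000400 ≈ 20000, ∠ = arctan(20000/20) ≈ 89.94°
pole (s+2000): 2000 + j20000 → |·| = √(2000²+20000²) = √404000000 ≈ 20100, ∠ = arctan(20000/2000) ≈ 84.29°
|T| = 2 · 4.0002e+08 / 4.02e+08 ≈ 1.9901
Gain = 20 log₁₀(1.9901) ≈ 5.98 dB
∠T = 179.43° − 174.23° = 5.20°

ω = 200: -11.1 dB, 44.7°; ω = 20000: 6.0 dB, 5.2°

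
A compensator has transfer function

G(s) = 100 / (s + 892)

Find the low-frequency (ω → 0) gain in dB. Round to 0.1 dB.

-19.0 dB

G(0) = 100 / 892 ≈ 0.11211
20 log₁₀(0.11211) ≈ -19.01 dB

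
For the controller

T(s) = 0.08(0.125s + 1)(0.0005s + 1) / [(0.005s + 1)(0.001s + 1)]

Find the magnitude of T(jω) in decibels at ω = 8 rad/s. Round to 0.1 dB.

-18.9 dB

At ω = 8 rad/s:
zero (1 + j8·0.125) = 1 + j1 → |·| ≈ 1.4142, ∠ ≈ 45.00°
zero (1 + j8·0.0005) = 1 + j0.004 → |·| ≈ 1, ∠ ≈ 0.23°
pole (1 + j8·0.005) = 1 + j0.04 → |·| ≈ 1.0008, ∠ ≈ 2.29°
pole (1 + j8·0.001) = 1 + j0.008 → |·| ≈ 1, ∠ ≈ 0.46°
|T| = 0.08 · 1.4142 · 1 / (1.0008 · 1) ≈ 0.11305
Gain = 20 log₁₀(0.11305) ≈ -18.93 dB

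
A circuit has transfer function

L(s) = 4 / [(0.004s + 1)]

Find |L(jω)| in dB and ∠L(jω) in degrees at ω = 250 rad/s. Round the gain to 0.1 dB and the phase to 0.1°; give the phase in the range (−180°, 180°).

At ω = 250 rad/s:
pole (1 + j250·0.004) = 1 + j1 → |·| ≈ 1.4142, ∠ ≈ 45.00°
|L| = 4 · 1 / (1.4142) ≈ 2.8285
Gain = 20 log₁₀(2.8285) ≈ 9.03 dB
∠L = (0°) − (45.00°) = -45.00°

9.0 dB, -45.0°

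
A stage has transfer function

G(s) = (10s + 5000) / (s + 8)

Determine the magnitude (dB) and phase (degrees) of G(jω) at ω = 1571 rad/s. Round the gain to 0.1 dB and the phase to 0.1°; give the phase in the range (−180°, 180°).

Substitute s = j1571:
Numerator: 10(j1571) + 5000 = 5000 + j15710
Denominator: (j1571) + 8 = 8 + j1571
|N| = √(5000² + 15710²) ≈ 16486, ∠N ≈ 72.35°
|D| = √(8² + 1571²) ≈ 1571, ∠D ≈ 89.71°
|G| = 16486 / 1571 ≈ 10.494
Gain = 20 log₁₀(10.494) ≈ 20.42 dB
∠G = 72.35° − 89.71° = -17.36°

20.4 dB, -17.4°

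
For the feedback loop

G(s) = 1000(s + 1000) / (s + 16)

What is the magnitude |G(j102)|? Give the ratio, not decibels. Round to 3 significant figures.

9.74e+03

At s = jω = j102:
zero (s+1000): 1000 + j102 → |·| = √(1000²+102²) = √1010404 ≈ 1005.2, ∠ = arctan(102/1000) ≈ 5.82°
pole (s+16): 16 + j102 → |·| = √(16²+102²) = √10660 ≈ 103.25, ∠ = arctan(102/16) ≈ 81.09°
|G| = 1000 · 1005.2 / 103.25 ≈ 9735.6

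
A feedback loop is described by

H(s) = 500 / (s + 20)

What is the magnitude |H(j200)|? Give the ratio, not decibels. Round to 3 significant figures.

At s = jω = j200:
pole (s+20): 20 + j200 → |·| = √(20²+200²) = √40400 ≈ 201, ∠ = arctan(200/20) ≈ 84.29°
|H| = 500 / 201 ≈ 2.4876

2.49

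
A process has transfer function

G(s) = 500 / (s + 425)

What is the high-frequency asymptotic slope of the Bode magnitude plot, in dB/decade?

-20 dB/decade

Each pole contributes −20 dB/decade at high frequency; each zero contributes +20 dB/decade.
Net: 0 zero(s) − 1 pole(s) → -20 dB/decade.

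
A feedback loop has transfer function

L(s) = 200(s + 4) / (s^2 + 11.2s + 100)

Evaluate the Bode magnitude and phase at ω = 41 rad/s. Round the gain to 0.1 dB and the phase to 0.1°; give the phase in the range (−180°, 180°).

14.0 dB, -79.4°

At s = jω = j41:
zero (s+4): 4 + j41 → |·| = √(4²+41²) = √1697 ≈ 41.195, ∠ = arctan(41/4) ≈ 84.43°
quadratic: (j41)² + 11.2·j41 + 100 = -1581 + j459.2 → |·| ≈ 1646.3, ∠ ≈ 163.80°
|L| = 200 · 41.195 / 1646.3 ≈ 5.0046
Gain = 20 log₁₀(5.0046) ≈ 13.99 dB
∠L = 84.43° − 163.80° = -79.37°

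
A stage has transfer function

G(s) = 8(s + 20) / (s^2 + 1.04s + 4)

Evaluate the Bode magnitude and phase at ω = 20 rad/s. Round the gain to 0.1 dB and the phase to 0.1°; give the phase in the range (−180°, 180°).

At s = jω = j20:
zero (s+20): 20 + j20 → |·| = √(20²+20²) = √800 ≈ 28.284, ∠ = arctan(20/20) ≈ 45.00°
quadratic: (j20)² + 1.04·j20 + 4 = -396 + j20.8 → |·| ≈ 396.55, ∠ ≈ 176.99°
|G| = 8 · 28.284 / 396.55 ≈ 0.5706
Gain = 20 log₁₀(0.5706) ≈ -4.87 dB
∠G = 45.00° − 176.99° = -131.99°

-4.9 dB, -132.0°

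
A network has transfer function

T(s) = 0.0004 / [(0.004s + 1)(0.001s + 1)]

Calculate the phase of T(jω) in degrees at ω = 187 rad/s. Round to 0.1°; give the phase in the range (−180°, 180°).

-47.4°

At ω = 187 rad/s:
pole (1 + j187·0.004) = 1 + j0.748 → |·| ≈ 1.2488, ∠ ≈ 36.80°
pole (1 + j187·0.001) = 1 + j0.187 → |·| ≈ 1.0173, ∠ ≈ 10.59°
∠T = (0°) − (36.80° + 10.59°) = -47.39°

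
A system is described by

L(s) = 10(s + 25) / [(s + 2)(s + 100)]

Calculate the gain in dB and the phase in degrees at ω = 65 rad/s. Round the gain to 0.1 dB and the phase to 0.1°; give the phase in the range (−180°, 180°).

-20.9 dB, -52.3°

At s = jω = j65:
zero (s+25): 25 + j65 → |·| = √(25²+65²) = √4850 ≈ 69.642, ∠ = arctan(65/25) ≈ 68.96°
pole (s+2): 2 + j65 → |·| = √(2²+65²) = √4229 ≈ 65.031, ∠ = arctan(65/2) ≈ 88.24°
pole (s+100): 100 + j65 → |·| = √(100²+65²) = √14225 ≈ 119.27, ∠ = arctan(65/100) ≈ 33.02°
|L| = 10 · 69.642 / 7756.2 ≈ 0.089789
Gain = 20 log₁₀(0.089789) ≈ -20.94 dB
∠L = 68.96° − 121.26° = -52.30°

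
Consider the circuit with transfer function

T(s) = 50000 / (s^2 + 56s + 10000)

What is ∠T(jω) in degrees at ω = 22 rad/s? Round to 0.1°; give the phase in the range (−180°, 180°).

-7.4°

At s = jω = j22:
quadratic: (j22)² + 56·j22 + 10000 = 9516 + j1232 → |·| ≈ 9595.4, ∠ ≈ 7.38°
∠T = 0.00° − 7.38° = -7.38°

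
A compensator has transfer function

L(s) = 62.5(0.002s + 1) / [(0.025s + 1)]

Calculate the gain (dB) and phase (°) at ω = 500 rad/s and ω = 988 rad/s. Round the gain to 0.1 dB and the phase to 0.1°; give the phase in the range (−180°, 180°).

ω = 500: 17.0 dB, -40.4°; ω = 988: 15.0 dB, -24.5°

At ω = 500 rad/s:
zero (1 + j500·0.002) = 1 + j1 → |·| ≈ 1.4142, ∠ ≈ 45.00°
pole (1 + j500·0.025) = 1 + j12.5 → |·| ≈ 12.54, ∠ ≈ 85.43°
|L| = 62.5 · 1.4142 / (12.54) ≈ 7.0484
Gain = 20 log₁₀(7.0484) ≈ 16.96 dB
∠L = (45.00°) − (85.43°) = -40.43°

At ω = 988 rad/s:
zero (1 + j988·0.002) = 1 + j1.976 → |·| ≈ 2.2146, ∠ ≈ 63.16°
pole (1 + j988·0.025) = 1 + j24.7 → |·| ≈ 24.72, ∠ ≈ 87.68°
|L| = 62.5 · 2.2146 / (24.72) ≈ 5.5992
Gain = 20 log₁₀(5.5992) ≈ 14.96 dB
∠L = (63.16°) − (87.68°) = -24.52°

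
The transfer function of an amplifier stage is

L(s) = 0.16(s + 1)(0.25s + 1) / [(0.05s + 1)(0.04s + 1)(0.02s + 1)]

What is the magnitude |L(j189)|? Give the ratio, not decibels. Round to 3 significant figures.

At ω = 189 rad/s:
zero (1 + j189·1) = 1 + j189 → |·| ≈ 189, ∠ ≈ 89.70°
zero (1 + j189·0.25) = 1 + j47.25 → |·| ≈ 47.261, ∠ ≈ 88.79°
pole (1 + j189·0.05) = 1 + j9.45 → |·| ≈ 9.5028, ∠ ≈ 83.96°
pole (1 + j189·0.04) = 1 + j7.56 → |·| ≈ 7.6259, ∠ ≈ 82.46°
pole (1 + j189·0.02) = 1 + j3.78 → |·| ≈ 3.91, ∠ ≈ 75.18°
|L| = 0.16 · 189 · 47.261 / (9.5028 · 7.6259 · 3.91) ≈ 5.0439

5.04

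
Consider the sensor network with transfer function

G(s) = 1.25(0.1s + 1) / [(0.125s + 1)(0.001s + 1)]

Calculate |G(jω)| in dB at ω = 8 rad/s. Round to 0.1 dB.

1.1 dB

At ω = 8 rad/s:
zero (1 + j8·0.1) = 1 + j0.8 → |·| ≈ 1.2806, ∠ ≈ 38.66°
pole (1 + j8·0.125) = 1 + j1 → |·| ≈ 1.4142, ∠ ≈ 45.00°
pole (1 + j8·0.001) = 1 + j0.008 → |·| ≈ 1, ∠ ≈ 0.46°
|G| = 1.25 · 1.2806 / (1.4142 · 1) ≈ 1.1319
Gain = 20 log₁₀(1.1319) ≈ 1.08 dB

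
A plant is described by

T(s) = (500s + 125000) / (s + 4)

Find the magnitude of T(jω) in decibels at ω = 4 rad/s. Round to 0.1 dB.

86.9 dB

Substitute s = j4:
Numerator: 500(j4) + 125000 = 125000 + j2000
Denominator: (j4) + 4 = 4 + j4
|N| = √(125000² + 2000²) ≈ 1.2502e+05, ∠N ≈ 0.92°
|D| = √(4² + 4²) ≈ 5.6569, ∠D ≈ 45.00°
|T| = 1.2502e+05 / 5.6569 ≈ 22100
Gain = 20 log₁₀(22100) ≈ 86.89 dB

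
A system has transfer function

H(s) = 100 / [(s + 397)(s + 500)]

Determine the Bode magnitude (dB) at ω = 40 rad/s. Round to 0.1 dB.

-66.0 dB

At s = jω = j40:
pole (s+397): 397 + j40 → |·| = √(397²+40²) = √159209 ≈ 399.01, ∠ = arctan(40/397) ≈ 5.75°
pole (s+500): 500 + j40 → |·| = √(500²+40²) = √251600 ≈ 501.6, ∠ = arctan(40/500) ≈ 4.57°
|H| = 100 / 2.0014e+05 ≈ 0.00049965
Gain = 20 log₁₀(0.00049965) ≈ -66.03 dB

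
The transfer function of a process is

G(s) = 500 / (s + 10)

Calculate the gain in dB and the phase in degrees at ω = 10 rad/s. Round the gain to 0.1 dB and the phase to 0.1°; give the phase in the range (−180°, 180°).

31.0 dB, -45.0°

At s = jω = j10:
pole (s+10): 10 + j10 → |·| = √(10²+10²) = √200 ≈ 14.142, ∠ = arctan(10/10) ≈ 45.00°
|G| = 500 / 14.142 ≈ 35.356
Gain = 20 log₁₀(35.356) ≈ 30.97 dB
∠G = 0.00° − 45.00° = -45.00°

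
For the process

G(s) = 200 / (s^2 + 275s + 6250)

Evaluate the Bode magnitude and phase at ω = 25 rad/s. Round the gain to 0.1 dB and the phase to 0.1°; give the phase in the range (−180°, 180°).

-33.0 dB, -50.7°

Substitute s = j25:
Numerator: 200 = 200 + j0
Denominator: (j25)^2 + 275(j25) + 6250 = 5625 + j6875
|N| = √(200² + 0²) ≈ 200, ∠N ≈ 0.00°
|D| = √(5625² + 6875²) ≈ 8882.9, ∠D ≈ 50.71°
|G| = 200 / 8882.9 ≈ 0.022515
Gain = 20 log₁₀(0.022515) ≈ -32.95 dB
∠G = 0.00° − 50.71° = -50.71°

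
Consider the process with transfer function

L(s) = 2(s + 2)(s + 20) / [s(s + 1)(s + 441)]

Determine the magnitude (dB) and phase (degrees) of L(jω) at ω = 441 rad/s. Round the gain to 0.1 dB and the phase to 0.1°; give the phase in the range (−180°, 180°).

At s = jω = j441:
zero (s+2): 2 + j441 → |·| = √(2²+441²) = √194485 ≈ 441, ∠ = arctan(441/2) ≈ 89.74°
zero (s+20): 20 + j441 → |·| = √(20²+441²) = √194881 ≈ 441.45, ∠ = arctan(441/20) ≈ 87.40°
pole (s+1): 1 + j441 → |·| = √(1²+441²) = √194482 ≈ 441, ∠ = arctan(441/1) ≈ 89.87°
pole (s+441): 441 + j441 → |·| = √(441²+441²) = √388962 ≈ 623.67, ∠ = arctan(441/441) ≈ 45.00°
pole at origin: |s| = 441, ∠ = 90.00° (in denominator)
|L| = 2 · 1.9468e+05 / 1.2129e+08 ≈ 0.0032102
Gain = 20 log₁₀(0.0032102) ≈ -49.87 dB
∠L = 177.14° − 224.87° = -47.73°

-49.9 dB, -47.7°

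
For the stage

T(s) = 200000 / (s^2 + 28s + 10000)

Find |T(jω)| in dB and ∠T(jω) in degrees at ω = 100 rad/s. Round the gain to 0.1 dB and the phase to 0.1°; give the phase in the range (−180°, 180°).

At s = jω = j100:
quadratic: (j100)² + 28·j100 + 10000 = 0 + j2800 → |·| ≈ 2800, ∠ ≈ 90.00°
|T| = 200000 / 2800 ≈ 71.429
Gain = 20 log₁₀(71.429) ≈ 37.08 dB
∠T = 0.00° − 90.00° = -90.00°

37.1 dB, -90.0°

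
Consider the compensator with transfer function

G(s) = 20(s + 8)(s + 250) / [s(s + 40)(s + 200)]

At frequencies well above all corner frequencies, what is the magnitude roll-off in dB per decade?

Each pole contributes −20 dB/decade at high frequency; each zero contributes +20 dB/decade.
Net: 2 zero(s) − 3 pole(s) → -20 dB/decade.

-20 dB/decade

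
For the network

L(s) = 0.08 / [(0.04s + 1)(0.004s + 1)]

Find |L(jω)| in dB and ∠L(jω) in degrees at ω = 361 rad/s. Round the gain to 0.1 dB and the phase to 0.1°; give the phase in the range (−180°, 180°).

-50.0 dB, -141.3°

At ω = 361 rad/s:
pole (1 + j361·0.04) = 1 + j14.44 → |·| ≈ 14.475, ∠ ≈ 86.04°
pole (1 + j361·0.004) = 1 + j1.444 → |·| ≈ 1.7565, ∠ ≈ 55.30°
|L| = 0.08 · 1 / (14.475 · 1.7565) ≈ 0.0031465
Gain = 20 log₁₀(0.0031465) ≈ -50.04 dB
∠L = (0°) − (86.04° + 55.30°) = -141.34°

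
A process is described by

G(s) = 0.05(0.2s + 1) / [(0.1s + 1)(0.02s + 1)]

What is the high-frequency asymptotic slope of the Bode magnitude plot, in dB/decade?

-20 dB/decade

Each pole contributes −20 dB/decade at high frequency; each zero contributes +20 dB/decade.
Net: 1 zero(s) − 2 pole(s) → -20 dB/decade.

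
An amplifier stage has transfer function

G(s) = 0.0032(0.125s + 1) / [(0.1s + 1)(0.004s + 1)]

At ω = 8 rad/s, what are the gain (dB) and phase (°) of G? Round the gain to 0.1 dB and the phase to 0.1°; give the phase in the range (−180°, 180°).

-49.0 dB, 4.5°

At ω = 8 rad/s:
zero (1 + j8·0.125) = 1 + j1 → |·| ≈ 1.4142, ∠ ≈ 45.00°
pole (1 + j8·0.1) = 1 + j0.8 → |·| ≈ 1.2806, ∠ ≈ 38.66°
pole (1 + j8·0.004) = 1 + j0.032 → |·| ≈ 1.0005, ∠ ≈ 1.83°
|G| = 0.0032 · 1.4142 / (1.2806 · 1.0005) ≈ 0.0035321
Gain = 20 log₁₀(0.0035321) ≈ -49.04 dB
∠G = (45.00°) − (38.66° + 1.83°) = 4.51°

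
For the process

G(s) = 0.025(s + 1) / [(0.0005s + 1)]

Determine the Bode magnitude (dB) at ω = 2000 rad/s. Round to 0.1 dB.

At ω = 2000 rad/s:
zero (1 + j2000·1) = 1 + j2000 → |·| ≈ 2000, ∠ ≈ 89.97°
pole (1 + j2000·0.0005) = 1 + j1 → |·| ≈ 1.4142, ∠ ≈ 45.00°
|G| = 0.025 · 2000 / (1.4142) ≈ 35.356
Gain = 20 log₁₀(35.356) ≈ 30.97 dB

31.0 dB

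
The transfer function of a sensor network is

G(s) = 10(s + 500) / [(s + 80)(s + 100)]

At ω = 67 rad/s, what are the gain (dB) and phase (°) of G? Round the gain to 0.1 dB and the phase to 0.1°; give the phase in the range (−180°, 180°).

At s = jω = j67:
zero (s+500): 500 + j67 → |·| = √(500²+67²) = √254489 ≈ 504.47, ∠ = arctan(67/500) ≈ 7.63°
pole (s+80): 80 + j67 → |·| = √(80²+67²) = √10889 ≈ 104.35, ∠ = arctan(67/80) ≈ 39.95°
pole (s+100): 100 + j67 → |·| = √(100²+67²) = √14489 ≈ 120.37, ∠ = arctan(67/100) ≈ 33.82°
|G| = 10 · 504.47 / 12561 ≈ 0.40162
Gain = 20 log₁₀(0.40162) ≈ -7.92 dB
∠G = 7.63° − 73.77° = -66.14°

-7.9 dB, -66.1°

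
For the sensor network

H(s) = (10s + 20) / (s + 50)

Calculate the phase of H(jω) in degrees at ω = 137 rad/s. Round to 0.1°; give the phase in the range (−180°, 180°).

19.2°

Substitute s = j137:
Numerator: 10(j137) + 20 = 20 + j1370
Denominator: (j137) + 50 = 50 + j137
|N| = √(20² + 1370²) ≈ 1370.1, ∠N ≈ 89.16°
|D| = √(50² + 137²) ≈ 145.84, ∠D ≈ 69.95°
∠H = 89.16° − 69.95° = 19.21°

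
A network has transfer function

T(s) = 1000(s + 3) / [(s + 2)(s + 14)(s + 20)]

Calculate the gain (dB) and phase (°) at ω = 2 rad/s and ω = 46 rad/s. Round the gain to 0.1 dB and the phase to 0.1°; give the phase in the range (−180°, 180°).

ω = 2: 13.0 dB, -25.2°; ω = 46: -7.6 dB, -140.8°

At s = jω = j2:
zero (s+3): 3 + j2 → |·| = √(3²+2²) = √13 ≈ 3.6056, ∠ = arctan(2/3) ≈ 33.69°
pole (s+2): 2 + j2 → |·| = √(2²+2²) = √8 ≈ 2.8284, ∠ = arctan(2/2) ≈ 45.00°
pole (s+14): 14 + j2 → |·| = √(14²+2²) = √200 ≈ 14.142, ∠ = arctan(2/14) ≈ 8.13°
pole (s+20): 20 + j2 → |·| = √(20²+2²) = √404 ≈ 20.1, ∠ = arctan(2/20) ≈ 5.71°
|T| = 1000 · 3.6056 / 803.98 ≈ 4.4847
Gain = 20 log₁₀(4.4847) ≈ 13.03 dB
∠T = 33.69° − 58.84° = -25.15°

At s = jω = j46:
zero (s+3): 3 + j46 → |·| = √(3²+46²) = √2125 ≈ 46.098, ∠ = arctan(46/3) ≈ 86.27°
pole (s+2): 2 + j46 → |·| = √(2²+46²) = √2120 ≈ 46.043, ∠ = arctan(46/2) ≈ 87.51°
pole (s+14): 14 + j46 → |·| = √(14²+46²) = √2312 ≈ 48.083, ∠ = arctan(46/14) ≈ 73.07°
pole (s+20): 20 + j46 → |·| = √(20²+46²) = √2516 ≈ 50.16, ∠ = arctan(46/20) ≈ 66.50°
|T| = 1000 · 46.098 / 1.1105e+05 ≈ 0.41511
Gain = 20 log₁₀(0.41511) ≈ -7.64 dB
∠T = 86.27° − 227.08° = -140.81°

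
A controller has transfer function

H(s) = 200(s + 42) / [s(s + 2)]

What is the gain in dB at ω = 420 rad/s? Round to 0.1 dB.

-6.4 dB

At s = jω = j420:
zero (s+42): 42 + j420 → |·| = √(42²+420²) = √178164 ≈ 422.09, ∠ = arctan(420/42) ≈ 84.29°
pole (s+2): 2 + j420 → |·| = √(2²+420²) = √176404 ≈ 420, ∠ = arctan(420/2) ≈ 89.73°
pole at origin: |s| = 420, ∠ = 90.00° (in denominator)
|H| = 200 · 422.09 / 1.764e+05 ≈ 0.47856
Gain = 20 log₁₀(0.47856) ≈ -6.40 dB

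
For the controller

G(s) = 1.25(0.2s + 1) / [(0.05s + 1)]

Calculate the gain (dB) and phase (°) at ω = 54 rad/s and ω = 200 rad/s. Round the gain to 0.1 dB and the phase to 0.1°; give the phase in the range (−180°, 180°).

ω = 54: 13.5 dB, 15.0°; ω = 200: 13.9 dB, 4.3°

At ω = 54 rad/s:
zero (1 + j54·0.2) = 1 + j10.8 → |·| ≈ 10.846, ∠ ≈ 84.71°
pole (1 + j54·0.05) = 1 + j2.7 → |·| ≈ 2.8792, ∠ ≈ 69.68°
|G| = 1.25 · 10.846 / (2.8792) ≈ 4.7088
Gain = 20 log₁₀(4.7088) ≈ 13.46 dB
∠G = (84.71°) − (69.68°) = 15.03°

At ω = 200 rad/s:
zero (1 + j200·0.2) = 1 + j40 → |·| ≈ 40.012, ∠ ≈ 88.57°
pole (1 + j200·0.05) = 1 + j10 → |·| ≈ 10.05, ∠ ≈ 84.29°
|G| = 1.25 · 40.012 / (10.05) ≈ 4.9766
Gain = 20 log₁₀(4.9766) ≈ 13.94 dB
∠G = (88.57°) − (84.29°) = 4.28°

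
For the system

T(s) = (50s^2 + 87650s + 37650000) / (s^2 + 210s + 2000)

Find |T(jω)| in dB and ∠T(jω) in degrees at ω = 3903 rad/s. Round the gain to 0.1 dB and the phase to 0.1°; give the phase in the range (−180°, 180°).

34.4 dB, -22.2°

Substitute s = j3903:
Numerator: 50(j3903)^2 + 87650(j3903) + 37650000 = -724020450 + j342097950
Denominator: (j3903)^2 + 210(j3903) + 2000 = -15231409 + j819630
|N| = √(724020450² + 342097950²) ≈ 8.0077e+08, ∠N ≈ 154.71°
|D| = √(15231409² + 819630²) ≈ 1.5253e+07, ∠D ≈ 176.92°
|T| = 8.0077e+08 / 1.5253e+07 ≈ 52.499
Gain = 20 log₁₀(52.499) ≈ 34.40 dB
∠T = 154.71° − 176.92° = -22.21°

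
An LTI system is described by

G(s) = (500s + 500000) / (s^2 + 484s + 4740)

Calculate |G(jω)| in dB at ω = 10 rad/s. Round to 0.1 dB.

37.5 dB

Substitute s = j10:
Numerator: 500(j10) + 500000 = 500000 + j5000
Denominator: (j10)^2 + 484(j10) + 4740 = 4640 + j4840
|N| = √(500000² + 5000²) ≈ 5.0002e+05, ∠N ≈ 0.57°
|D| = √(4640² + 4840²) ≈ 6704.9, ∠D ≈ 46.21°
|G| = 5.0002e+05 / 6704.9 ≈ 74.575
Gain = 20 log₁₀(74.575) ≈ 37.45 dB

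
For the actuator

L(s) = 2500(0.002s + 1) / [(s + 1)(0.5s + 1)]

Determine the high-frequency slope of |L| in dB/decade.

Each pole contributes −20 dB/decade at high frequency; each zero contributes +20 dB/decade.
Net: 1 zero(s) − 2 pole(s) → -20 dB/decade.

-20 dB/decade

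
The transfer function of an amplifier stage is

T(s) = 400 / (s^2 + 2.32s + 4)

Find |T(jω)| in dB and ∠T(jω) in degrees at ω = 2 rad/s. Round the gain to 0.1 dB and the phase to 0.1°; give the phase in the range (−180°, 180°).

At s = jω = j2:
quadratic: (j2)² + 2.32·j2 + 4 = 0 + j4.64 → |·| ≈ 4.64, ∠ ≈ 90.00°
|T| = 400 / 4.64 ≈ 86.207
Gain = 20 log₁₀(86.207) ≈ 38.71 dB
∠T = 0.00° − 90.00° = -90.00°

38.7 dB, -90.0°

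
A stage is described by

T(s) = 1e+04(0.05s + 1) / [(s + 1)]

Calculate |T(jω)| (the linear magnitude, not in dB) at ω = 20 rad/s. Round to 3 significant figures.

706

At ω = 20 rad/s:
zero (1 + j20·0.05) = 1 + j1 → |·| ≈ 1.4142, ∠ ≈ 45.00°
pole (1 + j20·1) = 1 + j20 → |·| ≈ 20.025, ∠ ≈ 87.14°
|T| = 1e+04 · 1.4142 / (20.025) ≈ 706.22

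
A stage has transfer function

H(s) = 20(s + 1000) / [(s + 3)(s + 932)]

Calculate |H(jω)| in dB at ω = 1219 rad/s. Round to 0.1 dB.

At s = jω = j1219:
zero (s+1000): 1000 + j1219 → |·| = √(1000²+1219²) = √2485961 ≈ 1576.7, ∠ = arctan(1219/1000) ≈ 50.64°
pole (s+3): 3 + j1219 → |·| = √(3²+1219²) = √1485970 ≈ 1219, ∠ = arctan(1219/3) ≈ 89.86°
pole (s+932): 932 + j1219 → |·| = √(932²+1219²) = √2354585 ≈ 1534.5, ∠ = arctan(1219/932) ≈ 52.60°
|H| = 20 · 1576.7 / 1.8706e+06 ≈ 0.016858
Gain = 20 log₁₀(0.016858) ≈ -35.46 dB

-35.5 dB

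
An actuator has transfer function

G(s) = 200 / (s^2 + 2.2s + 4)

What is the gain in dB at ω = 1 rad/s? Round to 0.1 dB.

34.6 dB

At s = jω = j1:
quadratic: (j1)² + 2.2·j1 + 4 = 3 + j2.2 → |·| ≈ 3.7202, ∠ ≈ 36.25°
|G| = 200 / 3.7202 ≈ 53.761
Gain = 20 log₁₀(53.761) ≈ 34.61 dB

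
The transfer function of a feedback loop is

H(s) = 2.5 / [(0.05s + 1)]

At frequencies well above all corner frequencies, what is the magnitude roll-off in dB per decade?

-20 dB/decade

Each pole contributes −20 dB/decade at high frequency; each zero contributes +20 dB/decade.
Net: 0 zero(s) − 1 pole(s) → -20 dB/decade.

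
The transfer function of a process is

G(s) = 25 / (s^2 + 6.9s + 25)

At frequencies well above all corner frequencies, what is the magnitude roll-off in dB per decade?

-40 dB/decade

Each pole contributes −20 dB/decade at high frequency; each zero contributes +20 dB/decade.
Net: 0 zero(s) − 2 pole(s) → -40 dB/decade.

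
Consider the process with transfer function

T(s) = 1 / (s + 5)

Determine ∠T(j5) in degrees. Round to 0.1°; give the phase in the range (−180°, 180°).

Substitute s = j5:
Numerator: 1 = 1 + j0
Denominator: (j5) + 5 = 5 + j5
|N| = √(1² + 0²) ≈ 1, ∠N ≈ 0.00°
|D| = √(5² + 5²) ≈ 7.0711, ∠D ≈ 45.00°
∠T = 0.00° − 45.00° = -45.00°

-45.0°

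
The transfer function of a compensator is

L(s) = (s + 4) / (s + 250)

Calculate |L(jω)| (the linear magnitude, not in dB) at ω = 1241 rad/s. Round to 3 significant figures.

0.980

Substitute s = j1241:
Numerator: (j1241) + 4 = 4 + j1241
Denominator: (j1241) + 250 = 250 + j1241
|N| = √(4² + 1241²) ≈ 1241, ∠N ≈ 89.82°
|D| = √(250² + 1241²) ≈ 1265.9, ∠D ≈ 78.61°
|L| = 1241 / 1265.9 ≈ 0.98033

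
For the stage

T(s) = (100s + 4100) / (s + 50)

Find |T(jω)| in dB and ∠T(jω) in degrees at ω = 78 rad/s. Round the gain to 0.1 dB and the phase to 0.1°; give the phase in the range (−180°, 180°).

39.6 dB, 4.9°

Substitute s = j78:
Numerator: 100(j78) + 4100 = 4100 + j7800
Denominator: (j78) + 50 = 50 + j78
|N| = √(4100² + 7800²) ≈ 8811.9, ∠N ≈ 62.27°
|D| = √(50² + 78²) ≈ 92.65, ∠D ≈ 57.34°
|T| = 8811.9 / 92.65 ≈ 95.11
Gain = 20 log₁₀(95.11) ≈ 39.56 dB
∠T = 62.27° − 57.34° = 4.93°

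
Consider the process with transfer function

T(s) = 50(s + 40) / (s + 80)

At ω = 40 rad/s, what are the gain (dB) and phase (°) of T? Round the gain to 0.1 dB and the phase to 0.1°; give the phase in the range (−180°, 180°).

30.0 dB, 18.4°

At s = jω = j40:
zero (s+40): 40 + j40 → |·| = √(40²+40²) = √3200 ≈ 56.569, ∠ = arctan(40/40) ≈ 45.00°
pole (s+80): 80 + j40 → |·| = √(80²+40²) = √8000 ≈ 89.443, ∠ = arctan(40/80) ≈ 26.57°
|T| = 50 · 56.569 / 89.443 ≈ 31.623
Gain = 20 log₁₀(31.623) ≈ 30.00 dB
∠T = 45.00° − 26.57° = 18.43°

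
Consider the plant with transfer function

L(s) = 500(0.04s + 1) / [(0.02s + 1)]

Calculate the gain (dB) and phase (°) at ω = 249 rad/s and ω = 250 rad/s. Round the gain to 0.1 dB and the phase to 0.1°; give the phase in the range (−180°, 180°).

ω = 249: 59.9 dB, 5.6°; ω = 250: 59.9 dB, 5.6°

At ω = 249 rad/s:
zero (1 + j249·0.04) = 1 + j9.96 → |·| ≈ 10.01, ∠ ≈ 84.27°
pole (1 + j249·0.02) = 1 + j4.98 → |·| ≈ 5.0794, ∠ ≈ 78.65°
|L| = 500 · 10.01 / (5.0794) ≈ 985.35
Gain = 20 log₁₀(985.35) ≈ 59.87 dB
∠L = (84.27°) − (78.65°) = 5.62°

At ω = 250 rad/s:
zero (1 + j250·0.04) = 1 + j10 → |·| ≈ 10.05, ∠ ≈ 84.29°
pole (1 + j250·0.02) = 1 + j5 → |·| ≈ 5.099, ∠ ≈ 78.69°
|L| = 500 · 10.05 / (5.099) ≈ 985.49
Gain = 20 log₁₀(985.49) ≈ 59.87 dB
∠L = (84.29°) − (78.69°) = 5.60°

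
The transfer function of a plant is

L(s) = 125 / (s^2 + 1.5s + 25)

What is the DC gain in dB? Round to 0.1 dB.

L(0) = 125 / 25 = 5
20 log₁₀(5) ≈ 13.98 dB

14.0 dB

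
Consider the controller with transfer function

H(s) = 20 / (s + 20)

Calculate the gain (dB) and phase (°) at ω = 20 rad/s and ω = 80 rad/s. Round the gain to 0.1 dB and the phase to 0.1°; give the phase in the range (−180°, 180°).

At s = jω = j20:
pole (s+20): 20 + j20 → |·| = √(20²+20²) = √800 ≈ 28.284, ∠ = arctan(20/20) ≈ 45.00°
|H| = 20 / 28.284 ≈ 0.70711
Gain = 20 log₁₀(0.70711) ≈ -3.01 dB
∠H = 0.00° − 45.00° = -45.00°

At s = jω = j80:
pole (s+20): 20 + j80 → |·| = √(20²+80²) = √6800 ≈ 82.462, ∠ = arctan(80/20) ≈ 75.96°
|H| = 20 / 82.462 ≈ 0.24254
Gain = 20 log₁₀(0.24254) ≈ -12.30 dB
∠H = 0.00° − 75.96° = -75.96°

ω = 20: -3.0 dB, -45.0°; ω = 80: -12.3 dB, -76.0°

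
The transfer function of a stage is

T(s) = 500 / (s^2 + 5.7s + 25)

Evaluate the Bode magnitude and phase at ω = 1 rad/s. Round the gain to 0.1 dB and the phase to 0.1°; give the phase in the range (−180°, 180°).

At s = jω = j1:
quadratic: (j1)² + 5.7·j1 + 25 = 24 + j5.7 → |·| ≈ 24.668, ∠ ≈ 13.36°
|T| = 500 / 24.668 ≈ 20.269
Gain = 20 log₁₀(20.269) ≈ 26.14 dB
∠T = 0.00° − 13.36° = -13.36°

26.1 dB, -13.4°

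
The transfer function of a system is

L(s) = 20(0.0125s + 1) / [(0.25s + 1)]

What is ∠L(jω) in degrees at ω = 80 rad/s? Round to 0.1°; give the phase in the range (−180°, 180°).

At ω = 80 rad/s:
zero (1 + j80·0.0125) = 1 + j1 → |·| ≈ 1.4142, ∠ ≈ 45.00°
pole (1 + j80·0.25) = 1 + j20 → |·| ≈ 20.025, ∠ ≈ 87.14°
∠L = (45.00°) − (87.14°) = -42.14°

-42.1°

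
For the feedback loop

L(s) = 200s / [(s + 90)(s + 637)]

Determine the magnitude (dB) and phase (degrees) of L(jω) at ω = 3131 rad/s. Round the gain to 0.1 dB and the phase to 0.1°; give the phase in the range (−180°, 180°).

At s = jω = j3131:
zero at origin: s = j3131 → |·| = 3131, ∠ = 90.00°
pole (s+90): 90 + j3131 → |·| = √(90²+3131²) = √9811261 ≈ 3132.3, ∠ = arctan(3131/90) ≈ 88.35°
pole (s+637): 637 + j3131 → |·| = √(637²+3131²) = √10208930 ≈ 3195.1, ∠ = arctan(3131/637) ≈ 78.50°
|L| = 200 · 3131 / 1.0008e+07 ≈ 0.06257
Gain = 20 log₁₀(0.06257) ≈ -24.07 dB
∠L = 90.00° − 166.85° = -76.85°

-24.1 dB, -76.9°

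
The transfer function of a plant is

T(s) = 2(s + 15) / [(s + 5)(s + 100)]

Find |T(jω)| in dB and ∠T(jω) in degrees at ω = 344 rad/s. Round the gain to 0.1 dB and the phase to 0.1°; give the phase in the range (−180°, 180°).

-45.1 dB, -75.5°

At s = jω = j344:
zero (s+15): 15 + j344 → |·| = √(15²+344²) = √118561 ≈ 344.33, ∠ = arctan(344/15) ≈ 87.50°
pole (s+5): 5 + j344 → |·| = √(5²+344²) = √118361 ≈ 344.04, ∠ = arctan(344/5) ≈ 89.17°
pole (s+100): 100 + j344 → |·| = √(100²+344²) = √128336 ≈ 358.24, ∠ = arctan(344/100) ≈ 73.79°
|T| = 2 · 344.33 / 1.2325e+05 ≈ 0.0055875
Gain = 20 log₁₀(0.0055875) ≈ -45.06 dB
∠T = 87.50° − 162.96° = -75.46°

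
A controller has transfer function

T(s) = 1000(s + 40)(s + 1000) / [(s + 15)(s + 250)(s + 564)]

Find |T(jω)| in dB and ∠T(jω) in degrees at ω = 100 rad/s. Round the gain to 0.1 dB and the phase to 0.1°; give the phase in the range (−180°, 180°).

16.8 dB, -39.4°

At s = jω = j100:
zero (s+40): 40 + j100 → |·| = √(40²+100²) = √11600 ≈ 107.7, ∠ = arctan(100/40) ≈ 68.20°
zero (s+1000): 1000 + j100 → |·| = √(1000²+100²) = √1010000 ≈ 1005, ∠ = arctan(100/1000) ≈ 5.71°
pole (s+15): 15 + j100 → |·| = √(15²+100²) = √10225 ≈ 101.12, ∠ = arctan(100/15) ≈ 81.47°
pole (s+250): 250 + j100 → |·| = √(250²+100²) = √72500 ≈ 269.26, ∠ = arctan(100/250) ≈ 21.80°
pole (s+564): 564 + j100 → |·| = √(564²+100²) = √328096 ≈ 572.8, ∠ = arctan(100/564) ≈ 10.05°
|T| = 1000 · 1.0824e+05 / 1.5596e+07 ≈ 6.9402
Gain = 20 log₁₀(6.9402) ≈ 16.83 dB
∠T = 73.91° − 113.32° = -39.41°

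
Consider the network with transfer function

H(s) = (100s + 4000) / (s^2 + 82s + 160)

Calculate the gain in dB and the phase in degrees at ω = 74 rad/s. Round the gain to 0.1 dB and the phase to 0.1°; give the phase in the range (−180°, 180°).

0.4 dB, -69.6°

Substitute s = j74:
Numerator: 100(j74) + 4000 = 4000 + j7400
Denominator: (j74)^2 + 82(j74) + 160 = -5316 + j6068
|N| = √(4000² + 7400²) ≈ 8411.9, ∠N ≈ 61.61°
|D| = √(5316² + 6068²) ≈ 8067.2, ∠D ≈ 131.22°
|H| = 8411.9 / 8067.2 ≈ 1.0427
Gain = 20 log₁₀(1.0427) ≈ 0.36 dB
∠H = 61.61° − 131.22° = -69.61°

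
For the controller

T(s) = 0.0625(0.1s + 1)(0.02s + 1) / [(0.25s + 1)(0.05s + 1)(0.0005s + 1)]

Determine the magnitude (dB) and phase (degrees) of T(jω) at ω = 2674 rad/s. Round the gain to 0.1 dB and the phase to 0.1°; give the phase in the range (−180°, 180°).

-44.5 dB, -54.0°

At ω = 2674 rad/s:
zero (1 + j2674·0.1) = 1 + j267.4 → |·| ≈ 267.4, ∠ ≈ 89.79°
zero (1 + j2674·0.02) = 1 + j53.48 → |·| ≈ 53.489, ∠ ≈ 88.93°
pole (1 + j2674·0.25) = 1 + j668.5 → |·| ≈ 668.5, ∠ ≈ 89.91°
pole (1 + j2674·0.05) = 1 + j133.7 → |·| ≈ 133.7, ∠ ≈ 89.57°
pole (1 + j2674·0.0005) = 1 + j1.337 → |·| ≈ 1.6696, ∠ ≈ 53.21°
|T| = 0.0625 · 267.4 · 53.489 / (668.5 · 133.7 · 1.6696) ≈ 0.0059905
Gain = 20 log₁₀(0.0059905) ≈ -44.45 dB
∠T = (89.79° + 88.93°) − (89.91° + 89.57° + 53.21°) = -53.97°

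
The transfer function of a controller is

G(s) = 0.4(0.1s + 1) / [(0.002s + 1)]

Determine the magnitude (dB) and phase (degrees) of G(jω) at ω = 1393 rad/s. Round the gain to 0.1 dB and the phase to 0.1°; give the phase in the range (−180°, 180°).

At ω = 1393 rad/s:
zero (1 + j1393·0.1) = 1 + j139.3 → |·| ≈ 139.3, ∠ ≈ 89.59°
pole (1 + j1393·0.002) = 1 + j2.786 → |·| ≈ 2.96, ∠ ≈ 70.26°
|G| = 0.4 · 139.3 / (2.96) ≈ 18.824
Gain = 20 log₁₀(18.824) ≈ 25.49 dB
∠G = (89.59°) − (70.26°) = 19.33°

25.5 dB, 19.3°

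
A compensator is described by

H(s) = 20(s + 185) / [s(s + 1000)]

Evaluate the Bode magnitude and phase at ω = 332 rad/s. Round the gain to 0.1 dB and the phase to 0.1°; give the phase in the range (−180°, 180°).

-33.3 dB, -47.5°

At s = jω = j332:
zero (s+185): 185 + j332 → |·| = √(185²+332²) = √144449 ≈ 380.06, ∠ = arctan(332/185) ≈ 60.87°
pole (s+1000): 1000 + j332 → |·| = √(1000²+332²) = √1110224 ≈ 1053.7, ∠ = arctan(332/1000) ≈ 18.37°
pole at origin: |s| = 332, ∠ = 90.00° (in denominator)
|H| = 20 · 380.06 / 3.4983e+05 ≈ 0.021728
Gain = 20 log₁₀(0.021728) ≈ -33.26 dB
∠H = 60.87° − 108.37° = -47.50°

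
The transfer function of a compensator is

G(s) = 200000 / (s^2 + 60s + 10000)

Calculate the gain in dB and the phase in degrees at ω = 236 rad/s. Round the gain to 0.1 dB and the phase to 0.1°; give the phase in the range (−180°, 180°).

12.4 dB, -162.8°

At s = jω = j236:
quadratic: (j236)² + 60·j236 + 10000 = -45696 + j14160 → |·| ≈ 47840, ∠ ≈ 162.78°
|G| = 200000 / 47840 ≈ 4.1806
Gain = 20 log₁₀(4.1806) ≈ 12.42 dB
∠G = 0.00° − 162.78° = -162.78°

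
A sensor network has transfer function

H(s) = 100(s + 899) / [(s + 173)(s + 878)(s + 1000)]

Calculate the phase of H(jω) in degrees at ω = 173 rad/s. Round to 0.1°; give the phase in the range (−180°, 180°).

At s = jω = j173:
zero (s+899): 899 + j173 → |·| = √(899²+173²) = √838130 ≈ 915.49, ∠ = arctan(173/899) ≈ 10.89°
pole (s+173): 173 + j173 → |·| = √(173²+173²) = √59858 ≈ 244.66, ∠ = arctan(173/173) ≈ 45.00°
pole (s+878): 878 + j173 → |·| = √(878²+173²) = √800813 ≈ 894.88, ∠ = arctan(173/878) ≈ 11.15°
pole (s+1000): 1000 + j173 → |·| = √(1000²+173²) = √1029929 ≈ 1014.9, ∠ = arctan(173/1000) ≈ 9.82°
∠H = 10.89° − 65.97° = -55.08°

-55.1°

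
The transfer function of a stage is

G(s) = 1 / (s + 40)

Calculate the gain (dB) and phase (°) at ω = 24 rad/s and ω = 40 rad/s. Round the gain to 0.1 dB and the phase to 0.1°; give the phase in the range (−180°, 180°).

Substitute s = j24:
Numerator: 1 = 1 + j0
Denominator: (j24) + 40 = 40 + j24
|N| = √(1² + 0²) ≈ 1, ∠N ≈ 0.00°
|D| = √(40² + 24²) ≈ 46.648, ∠D ≈ 30.96°
|G| = 1 / 46.648 ≈ 0.021437
Gain = 20 log₁₀(0.021437) ≈ -33.38 dB
∠G = 0.00° − 30.96° = -30.96°

Substitute s = j40:
Numerator: 1 = 1 + j0
Denominator: (j40) + 40 = 40 + j40
|N| = √(1² + 0²) ≈ 1, ∠N ≈ 0.00°
|D| = √(40² + 40²) ≈ 56.569, ∠D ≈ 45.00°
|G| = 1 / 56.569 ≈ 0.017678
Gain = 20 log₁₀(0.017678) ≈ -35.05 dB
∠G = 0.00° − 45.00° = -45.00°

ω = 24: -33.4 dB, -31.0°; ω = 40: -35.1 dB, -45.0°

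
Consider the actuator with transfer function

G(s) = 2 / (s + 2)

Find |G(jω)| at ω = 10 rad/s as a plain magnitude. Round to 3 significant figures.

At s = jω = j10:
pole (s+2): 2 + j10 → |·| = √(2²+10²) = √104 ≈ 10.198, ∠ = arctan(10/2) ≈ 78.69°
|G| = 2 / 10.198 ≈ 0.19612

0.196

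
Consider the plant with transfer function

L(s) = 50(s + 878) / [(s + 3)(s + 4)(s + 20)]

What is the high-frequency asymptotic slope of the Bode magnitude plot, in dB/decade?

-40 dB/decade

Each pole contributes −20 dB/decade at high frequency; each zero contributes +20 dB/decade.
Net: 1 zero(s) − 3 pole(s) → -40 dB/decade.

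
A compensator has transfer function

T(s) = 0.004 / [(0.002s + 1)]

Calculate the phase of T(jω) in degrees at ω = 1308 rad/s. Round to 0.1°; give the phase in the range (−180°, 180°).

-69.1°

At ω = 1308 rad/s:
pole (1 + j1308·0.002) = 1 + j2.616 → |·| ≈ 2.8006, ∠ ≈ 69.08°
∠T = (0°) − (69.08°) = -69.08°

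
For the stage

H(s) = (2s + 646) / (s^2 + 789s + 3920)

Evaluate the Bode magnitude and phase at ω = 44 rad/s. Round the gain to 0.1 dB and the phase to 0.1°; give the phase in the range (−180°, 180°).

-34.5 dB, -79.0°

Substitute s = j44:
Numerator: 2(j44) + 646 = 646 + j88
Denominator: (j44)^2 + 789(j44) + 3920 = 1984 + j34716
|N| = √(646² + 88²) ≈ 651.97, ∠N ≈ 7.76°
|D| = √(1984² + 34716²) ≈ 34773, ∠D ≈ 86.73°
|H| = 651.97 / 34773 ≈ 0.018749
Gain = 20 log₁₀(0.018749) ≈ -34.54 dB
∠H = 7.76° − 86.73° = -78.97°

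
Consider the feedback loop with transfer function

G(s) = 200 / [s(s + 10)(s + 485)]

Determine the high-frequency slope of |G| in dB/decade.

Each pole contributes −20 dB/decade at high frequency; each zero contributes +20 dB/decade.
Net: 0 zero(s) − 3 pole(s) → -60 dB/decade.

-60 dB/decade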